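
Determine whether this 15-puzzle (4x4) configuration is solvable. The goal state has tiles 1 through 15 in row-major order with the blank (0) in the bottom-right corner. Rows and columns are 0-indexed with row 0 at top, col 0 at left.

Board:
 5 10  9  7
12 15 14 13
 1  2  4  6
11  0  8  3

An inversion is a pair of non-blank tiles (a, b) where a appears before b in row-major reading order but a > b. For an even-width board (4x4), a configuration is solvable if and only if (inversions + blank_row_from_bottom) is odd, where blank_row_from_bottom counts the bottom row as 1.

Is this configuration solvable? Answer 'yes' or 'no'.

Answer: yes

Derivation:
Inversions: 60
Blank is in row 3 (0-indexed from top), which is row 1 counting from the bottom (bottom = 1).
60 + 1 = 61, which is odd, so the puzzle is solvable.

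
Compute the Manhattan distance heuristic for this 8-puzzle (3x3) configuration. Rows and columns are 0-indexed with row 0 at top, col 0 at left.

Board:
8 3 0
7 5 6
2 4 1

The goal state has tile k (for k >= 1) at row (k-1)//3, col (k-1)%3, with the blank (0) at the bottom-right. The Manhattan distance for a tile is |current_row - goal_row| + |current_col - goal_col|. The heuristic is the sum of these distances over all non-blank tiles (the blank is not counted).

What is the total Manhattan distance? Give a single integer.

Tile 8: (0,0)->(2,1) = 3
Tile 3: (0,1)->(0,2) = 1
Tile 7: (1,0)->(2,0) = 1
Tile 5: (1,1)->(1,1) = 0
Tile 6: (1,2)->(1,2) = 0
Tile 2: (2,0)->(0,1) = 3
Tile 4: (2,1)->(1,0) = 2
Tile 1: (2,2)->(0,0) = 4
Sum: 3 + 1 + 1 + 0 + 0 + 3 + 2 + 4 = 14

Answer: 14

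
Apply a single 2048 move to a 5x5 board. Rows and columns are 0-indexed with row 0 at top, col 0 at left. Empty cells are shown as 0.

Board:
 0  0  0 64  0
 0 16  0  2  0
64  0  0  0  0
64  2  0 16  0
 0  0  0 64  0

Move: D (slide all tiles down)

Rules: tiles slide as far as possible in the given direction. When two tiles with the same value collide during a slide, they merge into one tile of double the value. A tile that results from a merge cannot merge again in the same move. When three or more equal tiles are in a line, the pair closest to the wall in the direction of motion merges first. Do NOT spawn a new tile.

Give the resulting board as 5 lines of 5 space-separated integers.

Answer:   0   0   0   0   0
  0   0   0  64   0
  0   0   0   2   0
  0  16   0  16   0
128   2   0  64   0

Derivation:
Slide down:
col 0: [0, 0, 64, 64, 0] -> [0, 0, 0, 0, 128]
col 1: [0, 16, 0, 2, 0] -> [0, 0, 0, 16, 2]
col 2: [0, 0, 0, 0, 0] -> [0, 0, 0, 0, 0]
col 3: [64, 2, 0, 16, 64] -> [0, 64, 2, 16, 64]
col 4: [0, 0, 0, 0, 0] -> [0, 0, 0, 0, 0]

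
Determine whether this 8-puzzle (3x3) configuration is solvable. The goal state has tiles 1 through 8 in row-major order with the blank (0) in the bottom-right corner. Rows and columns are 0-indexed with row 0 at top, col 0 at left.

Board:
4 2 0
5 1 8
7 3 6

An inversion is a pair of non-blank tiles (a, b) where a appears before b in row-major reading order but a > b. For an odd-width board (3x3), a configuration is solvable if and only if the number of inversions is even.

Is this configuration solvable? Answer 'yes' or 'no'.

Inversions (pairs i<j in row-major order where tile[i] > tile[j] > 0): 11
11 is odd, so the puzzle is not solvable.

Answer: no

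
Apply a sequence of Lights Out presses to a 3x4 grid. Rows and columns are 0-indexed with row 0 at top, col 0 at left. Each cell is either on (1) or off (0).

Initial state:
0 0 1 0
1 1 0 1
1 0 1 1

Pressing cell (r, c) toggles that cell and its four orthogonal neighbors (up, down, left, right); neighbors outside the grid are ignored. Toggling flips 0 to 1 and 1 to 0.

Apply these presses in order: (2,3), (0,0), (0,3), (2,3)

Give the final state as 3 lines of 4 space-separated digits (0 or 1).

After press 1 at (2,3):
0 0 1 0
1 1 0 0
1 0 0 0

After press 2 at (0,0):
1 1 1 0
0 1 0 0
1 0 0 0

After press 3 at (0,3):
1 1 0 1
0 1 0 1
1 0 0 0

After press 4 at (2,3):
1 1 0 1
0 1 0 0
1 0 1 1

Answer: 1 1 0 1
0 1 0 0
1 0 1 1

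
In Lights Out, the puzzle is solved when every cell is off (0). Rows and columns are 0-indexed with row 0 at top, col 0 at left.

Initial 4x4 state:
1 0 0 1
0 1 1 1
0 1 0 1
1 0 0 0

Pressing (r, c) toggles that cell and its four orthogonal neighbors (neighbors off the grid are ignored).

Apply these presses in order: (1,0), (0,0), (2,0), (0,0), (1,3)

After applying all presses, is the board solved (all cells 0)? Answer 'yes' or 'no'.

Answer: yes

Derivation:
After press 1 at (1,0):
0 0 0 1
1 0 1 1
1 1 0 1
1 0 0 0

After press 2 at (0,0):
1 1 0 1
0 0 1 1
1 1 0 1
1 0 0 0

After press 3 at (2,0):
1 1 0 1
1 0 1 1
0 0 0 1
0 0 0 0

After press 4 at (0,0):
0 0 0 1
0 0 1 1
0 0 0 1
0 0 0 0

After press 5 at (1,3):
0 0 0 0
0 0 0 0
0 0 0 0
0 0 0 0

Lights still on: 0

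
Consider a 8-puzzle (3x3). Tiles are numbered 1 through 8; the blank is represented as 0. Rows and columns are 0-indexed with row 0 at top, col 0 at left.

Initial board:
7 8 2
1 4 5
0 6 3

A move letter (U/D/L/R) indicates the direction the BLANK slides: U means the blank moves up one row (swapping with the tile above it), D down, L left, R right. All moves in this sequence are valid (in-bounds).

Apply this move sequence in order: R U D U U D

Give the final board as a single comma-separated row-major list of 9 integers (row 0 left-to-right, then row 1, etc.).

Answer: 7, 8, 2, 1, 0, 5, 6, 4, 3

Derivation:
After move 1 (R):
7 8 2
1 4 5
6 0 3

After move 2 (U):
7 8 2
1 0 5
6 4 3

After move 3 (D):
7 8 2
1 4 5
6 0 3

After move 4 (U):
7 8 2
1 0 5
6 4 3

After move 5 (U):
7 0 2
1 8 5
6 4 3

After move 6 (D):
7 8 2
1 0 5
6 4 3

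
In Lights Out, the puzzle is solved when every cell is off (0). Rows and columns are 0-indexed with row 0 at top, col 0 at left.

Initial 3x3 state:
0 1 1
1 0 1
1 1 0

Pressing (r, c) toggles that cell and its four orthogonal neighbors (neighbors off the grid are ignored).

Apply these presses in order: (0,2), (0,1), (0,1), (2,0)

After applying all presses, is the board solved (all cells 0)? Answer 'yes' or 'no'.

After press 1 at (0,2):
0 0 0
1 0 0
1 1 0

After press 2 at (0,1):
1 1 1
1 1 0
1 1 0

After press 3 at (0,1):
0 0 0
1 0 0
1 1 0

After press 4 at (2,0):
0 0 0
0 0 0
0 0 0

Lights still on: 0

Answer: yes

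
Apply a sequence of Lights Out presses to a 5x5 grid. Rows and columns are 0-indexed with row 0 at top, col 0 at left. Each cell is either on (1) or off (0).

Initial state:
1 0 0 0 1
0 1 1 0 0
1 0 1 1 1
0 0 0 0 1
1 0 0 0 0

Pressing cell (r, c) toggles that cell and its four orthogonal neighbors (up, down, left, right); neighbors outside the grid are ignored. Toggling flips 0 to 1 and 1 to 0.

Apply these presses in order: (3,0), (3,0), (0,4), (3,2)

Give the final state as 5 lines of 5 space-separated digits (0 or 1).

After press 1 at (3,0):
1 0 0 0 1
0 1 1 0 0
0 0 1 1 1
1 1 0 0 1
0 0 0 0 0

After press 2 at (3,0):
1 0 0 0 1
0 1 1 0 0
1 0 1 1 1
0 0 0 0 1
1 0 0 0 0

After press 3 at (0,4):
1 0 0 1 0
0 1 1 0 1
1 0 1 1 1
0 0 0 0 1
1 0 0 0 0

After press 4 at (3,2):
1 0 0 1 0
0 1 1 0 1
1 0 0 1 1
0 1 1 1 1
1 0 1 0 0

Answer: 1 0 0 1 0
0 1 1 0 1
1 0 0 1 1
0 1 1 1 1
1 0 1 0 0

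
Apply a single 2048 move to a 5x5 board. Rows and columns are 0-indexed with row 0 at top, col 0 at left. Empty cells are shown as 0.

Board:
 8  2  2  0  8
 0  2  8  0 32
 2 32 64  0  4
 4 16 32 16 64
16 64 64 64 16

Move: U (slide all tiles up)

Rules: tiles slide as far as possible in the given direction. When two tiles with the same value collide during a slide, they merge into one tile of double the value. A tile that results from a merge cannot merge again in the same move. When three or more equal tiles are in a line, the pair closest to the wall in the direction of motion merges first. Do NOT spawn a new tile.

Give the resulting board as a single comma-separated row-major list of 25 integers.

Slide up:
col 0: [8, 0, 2, 4, 16] -> [8, 2, 4, 16, 0]
col 1: [2, 2, 32, 16, 64] -> [4, 32, 16, 64, 0]
col 2: [2, 8, 64, 32, 64] -> [2, 8, 64, 32, 64]
col 3: [0, 0, 0, 16, 64] -> [16, 64, 0, 0, 0]
col 4: [8, 32, 4, 64, 16] -> [8, 32, 4, 64, 16]

Answer: 8, 4, 2, 16, 8, 2, 32, 8, 64, 32, 4, 16, 64, 0, 4, 16, 64, 32, 0, 64, 0, 0, 64, 0, 16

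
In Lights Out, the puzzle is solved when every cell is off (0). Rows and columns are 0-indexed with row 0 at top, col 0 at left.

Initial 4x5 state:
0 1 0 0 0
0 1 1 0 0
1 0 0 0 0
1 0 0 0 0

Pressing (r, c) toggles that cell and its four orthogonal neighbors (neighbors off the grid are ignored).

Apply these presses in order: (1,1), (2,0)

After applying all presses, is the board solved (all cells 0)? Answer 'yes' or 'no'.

After press 1 at (1,1):
0 0 0 0 0
1 0 0 0 0
1 1 0 0 0
1 0 0 0 0

After press 2 at (2,0):
0 0 0 0 0
0 0 0 0 0
0 0 0 0 0
0 0 0 0 0

Lights still on: 0

Answer: yes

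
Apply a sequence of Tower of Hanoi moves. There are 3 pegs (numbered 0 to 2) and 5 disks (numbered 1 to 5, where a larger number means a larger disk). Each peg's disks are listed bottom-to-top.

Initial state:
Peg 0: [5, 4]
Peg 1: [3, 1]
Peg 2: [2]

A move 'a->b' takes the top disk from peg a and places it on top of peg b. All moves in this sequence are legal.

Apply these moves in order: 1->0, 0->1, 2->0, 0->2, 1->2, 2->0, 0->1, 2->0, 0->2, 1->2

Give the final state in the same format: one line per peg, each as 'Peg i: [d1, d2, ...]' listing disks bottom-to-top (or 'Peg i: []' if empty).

Answer: Peg 0: [5, 4]
Peg 1: [3]
Peg 2: [2, 1]

Derivation:
After move 1 (1->0):
Peg 0: [5, 4, 1]
Peg 1: [3]
Peg 2: [2]

After move 2 (0->1):
Peg 0: [5, 4]
Peg 1: [3, 1]
Peg 2: [2]

After move 3 (2->0):
Peg 0: [5, 4, 2]
Peg 1: [3, 1]
Peg 2: []

After move 4 (0->2):
Peg 0: [5, 4]
Peg 1: [3, 1]
Peg 2: [2]

After move 5 (1->2):
Peg 0: [5, 4]
Peg 1: [3]
Peg 2: [2, 1]

After move 6 (2->0):
Peg 0: [5, 4, 1]
Peg 1: [3]
Peg 2: [2]

After move 7 (0->1):
Peg 0: [5, 4]
Peg 1: [3, 1]
Peg 2: [2]

After move 8 (2->0):
Peg 0: [5, 4, 2]
Peg 1: [3, 1]
Peg 2: []

After move 9 (0->2):
Peg 0: [5, 4]
Peg 1: [3, 1]
Peg 2: [2]

After move 10 (1->2):
Peg 0: [5, 4]
Peg 1: [3]
Peg 2: [2, 1]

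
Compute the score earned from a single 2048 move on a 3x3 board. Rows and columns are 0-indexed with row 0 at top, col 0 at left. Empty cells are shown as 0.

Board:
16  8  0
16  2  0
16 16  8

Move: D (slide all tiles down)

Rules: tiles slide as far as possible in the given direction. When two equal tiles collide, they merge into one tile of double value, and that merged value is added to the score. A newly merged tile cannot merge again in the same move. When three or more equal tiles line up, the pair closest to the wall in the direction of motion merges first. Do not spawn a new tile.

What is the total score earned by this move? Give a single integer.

Slide down:
col 0: [16, 16, 16] -> [0, 16, 32]  score +32 (running 32)
col 1: [8, 2, 16] -> [8, 2, 16]  score +0 (running 32)
col 2: [0, 0, 8] -> [0, 0, 8]  score +0 (running 32)
Board after move:
 0  8  0
16  2  0
32 16  8

Answer: 32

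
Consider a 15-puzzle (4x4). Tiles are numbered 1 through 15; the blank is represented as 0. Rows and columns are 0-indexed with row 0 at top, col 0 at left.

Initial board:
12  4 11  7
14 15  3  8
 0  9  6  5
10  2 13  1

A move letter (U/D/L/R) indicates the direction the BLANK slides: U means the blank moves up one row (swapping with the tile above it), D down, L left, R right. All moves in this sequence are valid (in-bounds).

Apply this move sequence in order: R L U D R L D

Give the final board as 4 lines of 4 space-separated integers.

After move 1 (R):
12  4 11  7
14 15  3  8
 9  0  6  5
10  2 13  1

After move 2 (L):
12  4 11  7
14 15  3  8
 0  9  6  5
10  2 13  1

After move 3 (U):
12  4 11  7
 0 15  3  8
14  9  6  5
10  2 13  1

After move 4 (D):
12  4 11  7
14 15  3  8
 0  9  6  5
10  2 13  1

After move 5 (R):
12  4 11  7
14 15  3  8
 9  0  6  5
10  2 13  1

After move 6 (L):
12  4 11  7
14 15  3  8
 0  9  6  5
10  2 13  1

After move 7 (D):
12  4 11  7
14 15  3  8
10  9  6  5
 0  2 13  1

Answer: 12  4 11  7
14 15  3  8
10  9  6  5
 0  2 13  1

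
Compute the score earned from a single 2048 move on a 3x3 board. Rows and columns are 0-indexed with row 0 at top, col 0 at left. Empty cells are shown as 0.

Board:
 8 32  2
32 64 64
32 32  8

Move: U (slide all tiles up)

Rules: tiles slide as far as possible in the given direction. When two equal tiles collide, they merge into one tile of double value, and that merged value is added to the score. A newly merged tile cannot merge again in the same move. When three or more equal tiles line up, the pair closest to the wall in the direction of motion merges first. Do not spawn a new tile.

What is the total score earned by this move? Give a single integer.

Slide up:
col 0: [8, 32, 32] -> [8, 64, 0]  score +64 (running 64)
col 1: [32, 64, 32] -> [32, 64, 32]  score +0 (running 64)
col 2: [2, 64, 8] -> [2, 64, 8]  score +0 (running 64)
Board after move:
 8 32  2
64 64 64
 0 32  8

Answer: 64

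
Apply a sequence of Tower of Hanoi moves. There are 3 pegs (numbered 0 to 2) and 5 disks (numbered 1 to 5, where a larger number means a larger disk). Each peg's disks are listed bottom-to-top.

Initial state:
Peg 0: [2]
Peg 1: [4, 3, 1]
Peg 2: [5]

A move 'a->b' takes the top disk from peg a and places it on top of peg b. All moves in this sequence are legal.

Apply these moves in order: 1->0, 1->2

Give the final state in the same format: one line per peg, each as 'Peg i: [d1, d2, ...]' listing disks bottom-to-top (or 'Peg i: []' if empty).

After move 1 (1->0):
Peg 0: [2, 1]
Peg 1: [4, 3]
Peg 2: [5]

After move 2 (1->2):
Peg 0: [2, 1]
Peg 1: [4]
Peg 2: [5, 3]

Answer: Peg 0: [2, 1]
Peg 1: [4]
Peg 2: [5, 3]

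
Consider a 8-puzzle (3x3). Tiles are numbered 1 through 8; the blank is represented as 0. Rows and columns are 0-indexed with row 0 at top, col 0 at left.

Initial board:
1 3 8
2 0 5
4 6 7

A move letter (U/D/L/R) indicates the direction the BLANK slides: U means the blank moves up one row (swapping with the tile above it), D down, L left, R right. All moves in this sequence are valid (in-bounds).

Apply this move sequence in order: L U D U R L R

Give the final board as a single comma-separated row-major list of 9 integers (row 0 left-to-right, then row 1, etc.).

Answer: 3, 0, 8, 1, 2, 5, 4, 6, 7

Derivation:
After move 1 (L):
1 3 8
0 2 5
4 6 7

After move 2 (U):
0 3 8
1 2 5
4 6 7

After move 3 (D):
1 3 8
0 2 5
4 6 7

After move 4 (U):
0 3 8
1 2 5
4 6 7

After move 5 (R):
3 0 8
1 2 5
4 6 7

After move 6 (L):
0 3 8
1 2 5
4 6 7

After move 7 (R):
3 0 8
1 2 5
4 6 7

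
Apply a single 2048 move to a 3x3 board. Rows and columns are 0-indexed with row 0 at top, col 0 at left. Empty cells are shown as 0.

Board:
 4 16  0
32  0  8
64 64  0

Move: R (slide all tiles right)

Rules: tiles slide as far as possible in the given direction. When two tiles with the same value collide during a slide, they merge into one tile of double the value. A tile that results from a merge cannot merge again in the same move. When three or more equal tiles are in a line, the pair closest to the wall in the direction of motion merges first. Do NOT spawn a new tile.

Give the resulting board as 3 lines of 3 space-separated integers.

Answer:   0   4  16
  0  32   8
  0   0 128

Derivation:
Slide right:
row 0: [4, 16, 0] -> [0, 4, 16]
row 1: [32, 0, 8] -> [0, 32, 8]
row 2: [64, 64, 0] -> [0, 0, 128]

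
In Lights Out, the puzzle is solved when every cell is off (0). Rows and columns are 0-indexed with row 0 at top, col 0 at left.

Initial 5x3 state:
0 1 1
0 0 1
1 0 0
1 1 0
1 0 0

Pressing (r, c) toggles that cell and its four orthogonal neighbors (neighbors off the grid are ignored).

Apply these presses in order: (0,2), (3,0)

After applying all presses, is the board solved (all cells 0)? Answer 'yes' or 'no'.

After press 1 at (0,2):
0 0 0
0 0 0
1 0 0
1 1 0
1 0 0

After press 2 at (3,0):
0 0 0
0 0 0
0 0 0
0 0 0
0 0 0

Lights still on: 0

Answer: yes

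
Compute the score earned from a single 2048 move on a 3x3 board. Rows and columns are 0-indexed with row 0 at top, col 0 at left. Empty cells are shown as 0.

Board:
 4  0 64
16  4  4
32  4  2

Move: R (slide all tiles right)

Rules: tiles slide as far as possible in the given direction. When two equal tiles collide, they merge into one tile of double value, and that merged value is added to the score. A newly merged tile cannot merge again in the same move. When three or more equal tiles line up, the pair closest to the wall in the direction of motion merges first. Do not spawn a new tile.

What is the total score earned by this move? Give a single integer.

Slide right:
row 0: [4, 0, 64] -> [0, 4, 64]  score +0 (running 0)
row 1: [16, 4, 4] -> [0, 16, 8]  score +8 (running 8)
row 2: [32, 4, 2] -> [32, 4, 2]  score +0 (running 8)
Board after move:
 0  4 64
 0 16  8
32  4  2

Answer: 8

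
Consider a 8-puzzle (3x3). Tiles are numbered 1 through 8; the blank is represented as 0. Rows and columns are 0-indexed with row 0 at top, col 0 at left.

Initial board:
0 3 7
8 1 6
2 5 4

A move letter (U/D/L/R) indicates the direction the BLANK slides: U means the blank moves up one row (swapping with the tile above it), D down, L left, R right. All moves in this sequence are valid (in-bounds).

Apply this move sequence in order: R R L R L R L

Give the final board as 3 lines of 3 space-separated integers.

After move 1 (R):
3 0 7
8 1 6
2 5 4

After move 2 (R):
3 7 0
8 1 6
2 5 4

After move 3 (L):
3 0 7
8 1 6
2 5 4

After move 4 (R):
3 7 0
8 1 6
2 5 4

After move 5 (L):
3 0 7
8 1 6
2 5 4

After move 6 (R):
3 7 0
8 1 6
2 5 4

After move 7 (L):
3 0 7
8 1 6
2 5 4

Answer: 3 0 7
8 1 6
2 5 4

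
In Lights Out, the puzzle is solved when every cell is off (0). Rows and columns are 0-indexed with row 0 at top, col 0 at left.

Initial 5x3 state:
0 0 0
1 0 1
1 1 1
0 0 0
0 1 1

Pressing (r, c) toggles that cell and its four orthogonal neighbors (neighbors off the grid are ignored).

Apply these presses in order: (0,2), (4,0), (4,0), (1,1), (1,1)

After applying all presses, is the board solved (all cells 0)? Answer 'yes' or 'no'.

Answer: no

Derivation:
After press 1 at (0,2):
0 1 1
1 0 0
1 1 1
0 0 0
0 1 1

After press 2 at (4,0):
0 1 1
1 0 0
1 1 1
1 0 0
1 0 1

After press 3 at (4,0):
0 1 1
1 0 0
1 1 1
0 0 0
0 1 1

After press 4 at (1,1):
0 0 1
0 1 1
1 0 1
0 0 0
0 1 1

After press 5 at (1,1):
0 1 1
1 0 0
1 1 1
0 0 0
0 1 1

Lights still on: 8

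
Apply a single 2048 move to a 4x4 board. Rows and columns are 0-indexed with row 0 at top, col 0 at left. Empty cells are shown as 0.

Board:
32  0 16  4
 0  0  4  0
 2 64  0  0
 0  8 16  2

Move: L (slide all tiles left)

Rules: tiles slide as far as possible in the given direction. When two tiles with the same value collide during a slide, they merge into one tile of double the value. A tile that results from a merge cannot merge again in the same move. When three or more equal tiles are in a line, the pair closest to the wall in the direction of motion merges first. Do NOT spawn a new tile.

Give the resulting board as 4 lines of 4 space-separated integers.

Slide left:
row 0: [32, 0, 16, 4] -> [32, 16, 4, 0]
row 1: [0, 0, 4, 0] -> [4, 0, 0, 0]
row 2: [2, 64, 0, 0] -> [2, 64, 0, 0]
row 3: [0, 8, 16, 2] -> [8, 16, 2, 0]

Answer: 32 16  4  0
 4  0  0  0
 2 64  0  0
 8 16  2  0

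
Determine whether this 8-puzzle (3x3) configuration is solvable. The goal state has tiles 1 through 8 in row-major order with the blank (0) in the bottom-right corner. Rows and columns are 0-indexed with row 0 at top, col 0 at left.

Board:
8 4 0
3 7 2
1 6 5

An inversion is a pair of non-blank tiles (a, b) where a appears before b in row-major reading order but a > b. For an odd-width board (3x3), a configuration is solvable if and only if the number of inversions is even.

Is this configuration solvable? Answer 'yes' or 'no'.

Inversions (pairs i<j in row-major order where tile[i] > tile[j] > 0): 18
18 is even, so the puzzle is solvable.

Answer: yes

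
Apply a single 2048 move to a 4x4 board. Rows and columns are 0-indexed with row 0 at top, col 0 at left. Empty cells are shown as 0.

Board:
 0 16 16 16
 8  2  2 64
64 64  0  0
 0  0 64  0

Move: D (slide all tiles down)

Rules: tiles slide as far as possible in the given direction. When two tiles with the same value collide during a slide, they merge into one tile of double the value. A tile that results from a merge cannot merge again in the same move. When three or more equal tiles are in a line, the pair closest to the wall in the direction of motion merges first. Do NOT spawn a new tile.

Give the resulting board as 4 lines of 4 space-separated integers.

Answer:  0  0  0  0
 0 16 16  0
 8  2  2 16
64 64 64 64

Derivation:
Slide down:
col 0: [0, 8, 64, 0] -> [0, 0, 8, 64]
col 1: [16, 2, 64, 0] -> [0, 16, 2, 64]
col 2: [16, 2, 0, 64] -> [0, 16, 2, 64]
col 3: [16, 64, 0, 0] -> [0, 0, 16, 64]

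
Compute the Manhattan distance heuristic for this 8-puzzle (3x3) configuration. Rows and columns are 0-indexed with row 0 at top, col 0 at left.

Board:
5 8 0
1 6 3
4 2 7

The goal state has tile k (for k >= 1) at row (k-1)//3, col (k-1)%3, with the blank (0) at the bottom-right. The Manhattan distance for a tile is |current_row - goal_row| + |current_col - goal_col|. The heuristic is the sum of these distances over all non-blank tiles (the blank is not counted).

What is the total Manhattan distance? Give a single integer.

Tile 5: (0,0)->(1,1) = 2
Tile 8: (0,1)->(2,1) = 2
Tile 1: (1,0)->(0,0) = 1
Tile 6: (1,1)->(1,2) = 1
Tile 3: (1,2)->(0,2) = 1
Tile 4: (2,0)->(1,0) = 1
Tile 2: (2,1)->(0,1) = 2
Tile 7: (2,2)->(2,0) = 2
Sum: 2 + 2 + 1 + 1 + 1 + 1 + 2 + 2 = 12

Answer: 12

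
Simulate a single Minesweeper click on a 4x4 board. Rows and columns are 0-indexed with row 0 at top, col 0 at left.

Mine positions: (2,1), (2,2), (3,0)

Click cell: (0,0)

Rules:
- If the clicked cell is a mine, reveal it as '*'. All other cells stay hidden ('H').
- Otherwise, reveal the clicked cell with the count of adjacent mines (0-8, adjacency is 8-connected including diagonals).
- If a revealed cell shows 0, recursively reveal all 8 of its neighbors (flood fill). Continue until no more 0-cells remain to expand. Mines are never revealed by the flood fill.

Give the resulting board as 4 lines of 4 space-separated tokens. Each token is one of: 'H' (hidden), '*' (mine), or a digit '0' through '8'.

0 0 0 0
1 2 2 1
H H H H
H H H H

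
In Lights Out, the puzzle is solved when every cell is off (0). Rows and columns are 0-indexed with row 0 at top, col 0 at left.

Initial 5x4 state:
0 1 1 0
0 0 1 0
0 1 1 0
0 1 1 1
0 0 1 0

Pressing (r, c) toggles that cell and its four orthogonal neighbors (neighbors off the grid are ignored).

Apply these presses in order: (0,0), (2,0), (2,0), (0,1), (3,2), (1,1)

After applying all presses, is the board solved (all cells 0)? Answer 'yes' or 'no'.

After press 1 at (0,0):
1 0 1 0
1 0 1 0
0 1 1 0
0 1 1 1
0 0 1 0

After press 2 at (2,0):
1 0 1 0
0 0 1 0
1 0 1 0
1 1 1 1
0 0 1 0

After press 3 at (2,0):
1 0 1 0
1 0 1 0
0 1 1 0
0 1 1 1
0 0 1 0

After press 4 at (0,1):
0 1 0 0
1 1 1 0
0 1 1 0
0 1 1 1
0 0 1 0

After press 5 at (3,2):
0 1 0 0
1 1 1 0
0 1 0 0
0 0 0 0
0 0 0 0

After press 6 at (1,1):
0 0 0 0
0 0 0 0
0 0 0 0
0 0 0 0
0 0 0 0

Lights still on: 0

Answer: yes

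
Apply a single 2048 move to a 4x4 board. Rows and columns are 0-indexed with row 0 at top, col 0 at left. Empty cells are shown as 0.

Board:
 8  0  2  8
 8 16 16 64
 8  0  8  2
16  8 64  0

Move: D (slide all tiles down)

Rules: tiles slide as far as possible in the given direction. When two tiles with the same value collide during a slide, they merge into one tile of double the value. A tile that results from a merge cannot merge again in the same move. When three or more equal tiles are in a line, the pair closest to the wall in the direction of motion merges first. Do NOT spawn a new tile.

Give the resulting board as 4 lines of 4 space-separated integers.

Slide down:
col 0: [8, 8, 8, 16] -> [0, 8, 16, 16]
col 1: [0, 16, 0, 8] -> [0, 0, 16, 8]
col 2: [2, 16, 8, 64] -> [2, 16, 8, 64]
col 3: [8, 64, 2, 0] -> [0, 8, 64, 2]

Answer:  0  0  2  0
 8  0 16  8
16 16  8 64
16  8 64  2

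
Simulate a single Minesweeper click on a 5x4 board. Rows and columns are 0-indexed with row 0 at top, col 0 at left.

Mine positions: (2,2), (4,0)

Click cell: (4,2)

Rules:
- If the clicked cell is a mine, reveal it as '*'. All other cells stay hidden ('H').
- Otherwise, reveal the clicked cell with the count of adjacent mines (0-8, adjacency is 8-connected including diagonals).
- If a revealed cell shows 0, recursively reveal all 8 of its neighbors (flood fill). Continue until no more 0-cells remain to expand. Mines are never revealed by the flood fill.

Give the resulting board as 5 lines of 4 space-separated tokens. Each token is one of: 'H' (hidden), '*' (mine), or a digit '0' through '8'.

H H H H
H H H H
H H H H
H 2 1 1
H 1 0 0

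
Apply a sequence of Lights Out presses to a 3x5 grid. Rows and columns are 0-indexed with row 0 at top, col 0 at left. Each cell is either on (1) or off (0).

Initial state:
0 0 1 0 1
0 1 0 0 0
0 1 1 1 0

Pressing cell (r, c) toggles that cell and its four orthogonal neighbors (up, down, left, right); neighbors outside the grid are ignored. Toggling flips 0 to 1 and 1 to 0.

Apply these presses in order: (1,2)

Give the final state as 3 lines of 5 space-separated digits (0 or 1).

After press 1 at (1,2):
0 0 0 0 1
0 0 1 1 0
0 1 0 1 0

Answer: 0 0 0 0 1
0 0 1 1 0
0 1 0 1 0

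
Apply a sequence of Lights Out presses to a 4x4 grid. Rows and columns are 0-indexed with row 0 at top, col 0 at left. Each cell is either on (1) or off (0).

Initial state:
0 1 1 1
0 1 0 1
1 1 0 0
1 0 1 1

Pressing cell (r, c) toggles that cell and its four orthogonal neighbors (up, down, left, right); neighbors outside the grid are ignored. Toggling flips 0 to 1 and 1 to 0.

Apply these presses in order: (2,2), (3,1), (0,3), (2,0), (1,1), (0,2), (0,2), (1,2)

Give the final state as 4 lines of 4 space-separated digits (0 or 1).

Answer: 0 0 1 0
0 1 1 1
0 1 0 1
1 1 1 1

Derivation:
After press 1 at (2,2):
0 1 1 1
0 1 1 1
1 0 1 1
1 0 0 1

After press 2 at (3,1):
0 1 1 1
0 1 1 1
1 1 1 1
0 1 1 1

After press 3 at (0,3):
0 1 0 0
0 1 1 0
1 1 1 1
0 1 1 1

After press 4 at (2,0):
0 1 0 0
1 1 1 0
0 0 1 1
1 1 1 1

After press 5 at (1,1):
0 0 0 0
0 0 0 0
0 1 1 1
1 1 1 1

After press 6 at (0,2):
0 1 1 1
0 0 1 0
0 1 1 1
1 1 1 1

After press 7 at (0,2):
0 0 0 0
0 0 0 0
0 1 1 1
1 1 1 1

After press 8 at (1,2):
0 0 1 0
0 1 1 1
0 1 0 1
1 1 1 1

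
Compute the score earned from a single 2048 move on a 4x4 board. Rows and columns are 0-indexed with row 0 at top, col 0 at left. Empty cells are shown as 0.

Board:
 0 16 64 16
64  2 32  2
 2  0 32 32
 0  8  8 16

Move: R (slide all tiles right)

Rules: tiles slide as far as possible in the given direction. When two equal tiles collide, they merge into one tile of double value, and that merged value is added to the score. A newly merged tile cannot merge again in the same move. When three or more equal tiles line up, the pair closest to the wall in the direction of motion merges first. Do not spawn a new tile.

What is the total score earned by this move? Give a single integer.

Answer: 80

Derivation:
Slide right:
row 0: [0, 16, 64, 16] -> [0, 16, 64, 16]  score +0 (running 0)
row 1: [64, 2, 32, 2] -> [64, 2, 32, 2]  score +0 (running 0)
row 2: [2, 0, 32, 32] -> [0, 0, 2, 64]  score +64 (running 64)
row 3: [0, 8, 8, 16] -> [0, 0, 16, 16]  score +16 (running 80)
Board after move:
 0 16 64 16
64  2 32  2
 0  0  2 64
 0  0 16 16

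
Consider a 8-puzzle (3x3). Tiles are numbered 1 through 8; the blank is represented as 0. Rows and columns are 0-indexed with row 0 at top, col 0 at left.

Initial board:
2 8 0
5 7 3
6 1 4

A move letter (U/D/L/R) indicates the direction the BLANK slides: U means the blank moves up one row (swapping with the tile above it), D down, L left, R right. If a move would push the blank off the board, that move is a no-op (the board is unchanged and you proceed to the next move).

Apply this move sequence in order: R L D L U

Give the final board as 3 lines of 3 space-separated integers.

After move 1 (R):
2 8 0
5 7 3
6 1 4

After move 2 (L):
2 0 8
5 7 3
6 1 4

After move 3 (D):
2 7 8
5 0 3
6 1 4

After move 4 (L):
2 7 8
0 5 3
6 1 4

After move 5 (U):
0 7 8
2 5 3
6 1 4

Answer: 0 7 8
2 5 3
6 1 4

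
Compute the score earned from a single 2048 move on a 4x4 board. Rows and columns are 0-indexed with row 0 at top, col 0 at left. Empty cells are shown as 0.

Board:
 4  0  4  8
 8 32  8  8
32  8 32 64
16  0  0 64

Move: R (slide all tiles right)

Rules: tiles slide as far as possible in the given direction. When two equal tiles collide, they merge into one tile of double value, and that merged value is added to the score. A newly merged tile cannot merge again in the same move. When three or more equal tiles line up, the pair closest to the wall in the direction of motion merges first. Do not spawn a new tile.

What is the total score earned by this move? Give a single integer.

Slide right:
row 0: [4, 0, 4, 8] -> [0, 0, 8, 8]  score +8 (running 8)
row 1: [8, 32, 8, 8] -> [0, 8, 32, 16]  score +16 (running 24)
row 2: [32, 8, 32, 64] -> [32, 8, 32, 64]  score +0 (running 24)
row 3: [16, 0, 0, 64] -> [0, 0, 16, 64]  score +0 (running 24)
Board after move:
 0  0  8  8
 0  8 32 16
32  8 32 64
 0  0 16 64

Answer: 24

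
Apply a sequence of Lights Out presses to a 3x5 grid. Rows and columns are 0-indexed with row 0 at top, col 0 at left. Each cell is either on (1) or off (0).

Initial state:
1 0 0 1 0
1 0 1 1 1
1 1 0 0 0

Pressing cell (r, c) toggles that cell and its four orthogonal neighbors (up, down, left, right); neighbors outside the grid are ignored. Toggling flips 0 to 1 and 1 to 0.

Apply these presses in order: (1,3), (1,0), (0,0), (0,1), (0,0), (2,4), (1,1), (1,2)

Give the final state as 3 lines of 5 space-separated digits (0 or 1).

Answer: 1 0 0 0 0
1 0 0 1 1
0 0 1 0 1

Derivation:
After press 1 at (1,3):
1 0 0 0 0
1 0 0 0 0
1 1 0 1 0

After press 2 at (1,0):
0 0 0 0 0
0 1 0 0 0
0 1 0 1 0

After press 3 at (0,0):
1 1 0 0 0
1 1 0 0 0
0 1 0 1 0

After press 4 at (0,1):
0 0 1 0 0
1 0 0 0 0
0 1 0 1 0

After press 5 at (0,0):
1 1 1 0 0
0 0 0 0 0
0 1 0 1 0

After press 6 at (2,4):
1 1 1 0 0
0 0 0 0 1
0 1 0 0 1

After press 7 at (1,1):
1 0 1 0 0
1 1 1 0 1
0 0 0 0 1

After press 8 at (1,2):
1 0 0 0 0
1 0 0 1 1
0 0 1 0 1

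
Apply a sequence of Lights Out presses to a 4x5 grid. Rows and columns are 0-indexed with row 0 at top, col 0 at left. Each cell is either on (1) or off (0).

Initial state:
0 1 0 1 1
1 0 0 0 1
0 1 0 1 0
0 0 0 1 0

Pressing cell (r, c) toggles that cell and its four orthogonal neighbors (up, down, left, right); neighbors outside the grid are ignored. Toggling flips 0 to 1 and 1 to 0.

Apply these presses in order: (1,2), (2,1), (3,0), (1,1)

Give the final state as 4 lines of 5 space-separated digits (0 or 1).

After press 1 at (1,2):
0 1 1 1 1
1 1 1 1 1
0 1 1 1 0
0 0 0 1 0

After press 2 at (2,1):
0 1 1 1 1
1 0 1 1 1
1 0 0 1 0
0 1 0 1 0

After press 3 at (3,0):
0 1 1 1 1
1 0 1 1 1
0 0 0 1 0
1 0 0 1 0

After press 4 at (1,1):
0 0 1 1 1
0 1 0 1 1
0 1 0 1 0
1 0 0 1 0

Answer: 0 0 1 1 1
0 1 0 1 1
0 1 0 1 0
1 0 0 1 0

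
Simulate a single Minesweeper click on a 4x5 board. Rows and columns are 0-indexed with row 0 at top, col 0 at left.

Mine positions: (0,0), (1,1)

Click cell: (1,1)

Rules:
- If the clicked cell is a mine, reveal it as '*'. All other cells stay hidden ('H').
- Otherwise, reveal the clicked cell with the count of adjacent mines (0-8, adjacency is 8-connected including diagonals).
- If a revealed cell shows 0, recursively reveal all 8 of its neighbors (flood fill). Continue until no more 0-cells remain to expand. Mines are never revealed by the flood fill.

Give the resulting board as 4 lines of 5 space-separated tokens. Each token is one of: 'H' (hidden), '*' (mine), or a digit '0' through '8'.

H H H H H
H * H H H
H H H H H
H H H H H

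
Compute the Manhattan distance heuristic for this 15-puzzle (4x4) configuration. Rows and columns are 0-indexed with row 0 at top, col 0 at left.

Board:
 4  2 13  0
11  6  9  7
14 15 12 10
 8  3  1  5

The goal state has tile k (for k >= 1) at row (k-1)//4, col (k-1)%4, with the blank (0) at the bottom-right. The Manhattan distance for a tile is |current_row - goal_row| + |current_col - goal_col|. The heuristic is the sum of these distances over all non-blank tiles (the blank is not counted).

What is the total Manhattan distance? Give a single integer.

Answer: 41

Derivation:
Tile 4: at (0,0), goal (0,3), distance |0-0|+|0-3| = 3
Tile 2: at (0,1), goal (0,1), distance |0-0|+|1-1| = 0
Tile 13: at (0,2), goal (3,0), distance |0-3|+|2-0| = 5
Tile 11: at (1,0), goal (2,2), distance |1-2|+|0-2| = 3
Tile 6: at (1,1), goal (1,1), distance |1-1|+|1-1| = 0
Tile 9: at (1,2), goal (2,0), distance |1-2|+|2-0| = 3
Tile 7: at (1,3), goal (1,2), distance |1-1|+|3-2| = 1
Tile 14: at (2,0), goal (3,1), distance |2-3|+|0-1| = 2
Tile 15: at (2,1), goal (3,2), distance |2-3|+|1-2| = 2
Tile 12: at (2,2), goal (2,3), distance |2-2|+|2-3| = 1
Tile 10: at (2,3), goal (2,1), distance |2-2|+|3-1| = 2
Tile 8: at (3,0), goal (1,3), distance |3-1|+|0-3| = 5
Tile 3: at (3,1), goal (0,2), distance |3-0|+|1-2| = 4
Tile 1: at (3,2), goal (0,0), distance |3-0|+|2-0| = 5
Tile 5: at (3,3), goal (1,0), distance |3-1|+|3-0| = 5
Sum: 3 + 0 + 5 + 3 + 0 + 3 + 1 + 2 + 2 + 1 + 2 + 5 + 4 + 5 + 5 = 41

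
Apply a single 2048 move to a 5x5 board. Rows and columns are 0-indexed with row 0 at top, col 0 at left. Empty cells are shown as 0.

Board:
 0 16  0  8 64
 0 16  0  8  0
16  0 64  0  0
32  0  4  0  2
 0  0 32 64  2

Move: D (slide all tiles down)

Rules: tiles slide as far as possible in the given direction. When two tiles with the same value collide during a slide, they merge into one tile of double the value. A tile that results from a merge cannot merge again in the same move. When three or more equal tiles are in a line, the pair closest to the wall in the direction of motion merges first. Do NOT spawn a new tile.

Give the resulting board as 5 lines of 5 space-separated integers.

Answer:  0  0  0  0  0
 0  0  0  0  0
 0  0 64  0  0
16  0  4 16 64
32 32 32 64  4

Derivation:
Slide down:
col 0: [0, 0, 16, 32, 0] -> [0, 0, 0, 16, 32]
col 1: [16, 16, 0, 0, 0] -> [0, 0, 0, 0, 32]
col 2: [0, 0, 64, 4, 32] -> [0, 0, 64, 4, 32]
col 3: [8, 8, 0, 0, 64] -> [0, 0, 0, 16, 64]
col 4: [64, 0, 0, 2, 2] -> [0, 0, 0, 64, 4]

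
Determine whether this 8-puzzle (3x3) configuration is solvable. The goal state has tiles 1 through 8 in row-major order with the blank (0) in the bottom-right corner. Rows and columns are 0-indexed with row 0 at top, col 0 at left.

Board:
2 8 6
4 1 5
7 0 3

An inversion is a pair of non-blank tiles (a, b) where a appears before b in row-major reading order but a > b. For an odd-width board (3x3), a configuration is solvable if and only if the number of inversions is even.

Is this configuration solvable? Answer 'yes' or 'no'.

Answer: no

Derivation:
Inversions (pairs i<j in row-major order where tile[i] > tile[j] > 0): 15
15 is odd, so the puzzle is not solvable.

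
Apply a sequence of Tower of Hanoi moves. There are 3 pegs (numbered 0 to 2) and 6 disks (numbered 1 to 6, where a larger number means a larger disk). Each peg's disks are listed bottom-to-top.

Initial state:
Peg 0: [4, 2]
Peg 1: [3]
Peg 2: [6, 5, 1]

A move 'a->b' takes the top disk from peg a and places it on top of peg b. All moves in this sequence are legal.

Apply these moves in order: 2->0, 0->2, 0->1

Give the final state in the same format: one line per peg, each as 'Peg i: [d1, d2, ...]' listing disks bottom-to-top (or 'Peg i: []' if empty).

After move 1 (2->0):
Peg 0: [4, 2, 1]
Peg 1: [3]
Peg 2: [6, 5]

After move 2 (0->2):
Peg 0: [4, 2]
Peg 1: [3]
Peg 2: [6, 5, 1]

After move 3 (0->1):
Peg 0: [4]
Peg 1: [3, 2]
Peg 2: [6, 5, 1]

Answer: Peg 0: [4]
Peg 1: [3, 2]
Peg 2: [6, 5, 1]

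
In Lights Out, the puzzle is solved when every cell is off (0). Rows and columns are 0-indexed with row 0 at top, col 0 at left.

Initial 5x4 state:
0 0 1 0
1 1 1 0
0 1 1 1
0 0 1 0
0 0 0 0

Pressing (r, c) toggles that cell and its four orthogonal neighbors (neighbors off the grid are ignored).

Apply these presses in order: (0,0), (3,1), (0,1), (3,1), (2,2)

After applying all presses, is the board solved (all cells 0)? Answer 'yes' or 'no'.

After press 1 at (0,0):
1 1 1 0
0 1 1 0
0 1 1 1
0 0 1 0
0 0 0 0

After press 2 at (3,1):
1 1 1 0
0 1 1 0
0 0 1 1
1 1 0 0
0 1 0 0

After press 3 at (0,1):
0 0 0 0
0 0 1 0
0 0 1 1
1 1 0 0
0 1 0 0

After press 4 at (3,1):
0 0 0 0
0 0 1 0
0 1 1 1
0 0 1 0
0 0 0 0

After press 5 at (2,2):
0 0 0 0
0 0 0 0
0 0 0 0
0 0 0 0
0 0 0 0

Lights still on: 0

Answer: yes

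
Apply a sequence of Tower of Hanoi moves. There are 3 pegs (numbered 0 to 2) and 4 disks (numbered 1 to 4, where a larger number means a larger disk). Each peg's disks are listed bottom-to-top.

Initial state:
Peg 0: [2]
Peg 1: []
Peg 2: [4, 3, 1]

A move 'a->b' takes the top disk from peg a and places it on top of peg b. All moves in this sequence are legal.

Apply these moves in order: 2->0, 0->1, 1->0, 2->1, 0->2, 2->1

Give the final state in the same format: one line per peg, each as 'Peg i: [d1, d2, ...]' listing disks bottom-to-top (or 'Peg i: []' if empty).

Answer: Peg 0: [2]
Peg 1: [3, 1]
Peg 2: [4]

Derivation:
After move 1 (2->0):
Peg 0: [2, 1]
Peg 1: []
Peg 2: [4, 3]

After move 2 (0->1):
Peg 0: [2]
Peg 1: [1]
Peg 2: [4, 3]

After move 3 (1->0):
Peg 0: [2, 1]
Peg 1: []
Peg 2: [4, 3]

After move 4 (2->1):
Peg 0: [2, 1]
Peg 1: [3]
Peg 2: [4]

After move 5 (0->2):
Peg 0: [2]
Peg 1: [3]
Peg 2: [4, 1]

After move 6 (2->1):
Peg 0: [2]
Peg 1: [3, 1]
Peg 2: [4]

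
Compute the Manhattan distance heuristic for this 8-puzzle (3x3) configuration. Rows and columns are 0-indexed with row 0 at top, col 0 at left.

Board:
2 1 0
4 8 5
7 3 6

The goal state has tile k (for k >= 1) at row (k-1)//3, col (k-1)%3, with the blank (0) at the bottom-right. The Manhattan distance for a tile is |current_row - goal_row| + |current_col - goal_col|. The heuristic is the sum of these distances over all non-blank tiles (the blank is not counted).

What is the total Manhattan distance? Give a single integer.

Tile 2: at (0,0), goal (0,1), distance |0-0|+|0-1| = 1
Tile 1: at (0,1), goal (0,0), distance |0-0|+|1-0| = 1
Tile 4: at (1,0), goal (1,0), distance |1-1|+|0-0| = 0
Tile 8: at (1,1), goal (2,1), distance |1-2|+|1-1| = 1
Tile 5: at (1,2), goal (1,1), distance |1-1|+|2-1| = 1
Tile 7: at (2,0), goal (2,0), distance |2-2|+|0-0| = 0
Tile 3: at (2,1), goal (0,2), distance |2-0|+|1-2| = 3
Tile 6: at (2,2), goal (1,2), distance |2-1|+|2-2| = 1
Sum: 1 + 1 + 0 + 1 + 1 + 0 + 3 + 1 = 8

Answer: 8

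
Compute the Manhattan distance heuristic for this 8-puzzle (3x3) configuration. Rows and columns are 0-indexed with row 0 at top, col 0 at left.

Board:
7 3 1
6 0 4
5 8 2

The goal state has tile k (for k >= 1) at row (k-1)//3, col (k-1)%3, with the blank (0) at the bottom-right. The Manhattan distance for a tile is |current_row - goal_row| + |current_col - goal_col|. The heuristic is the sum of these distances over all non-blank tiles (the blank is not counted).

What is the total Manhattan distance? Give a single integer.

Tile 7: (0,0)->(2,0) = 2
Tile 3: (0,1)->(0,2) = 1
Tile 1: (0,2)->(0,0) = 2
Tile 6: (1,0)->(1,2) = 2
Tile 4: (1,2)->(1,0) = 2
Tile 5: (2,0)->(1,1) = 2
Tile 8: (2,1)->(2,1) = 0
Tile 2: (2,2)->(0,1) = 3
Sum: 2 + 1 + 2 + 2 + 2 + 2 + 0 + 3 = 14

Answer: 14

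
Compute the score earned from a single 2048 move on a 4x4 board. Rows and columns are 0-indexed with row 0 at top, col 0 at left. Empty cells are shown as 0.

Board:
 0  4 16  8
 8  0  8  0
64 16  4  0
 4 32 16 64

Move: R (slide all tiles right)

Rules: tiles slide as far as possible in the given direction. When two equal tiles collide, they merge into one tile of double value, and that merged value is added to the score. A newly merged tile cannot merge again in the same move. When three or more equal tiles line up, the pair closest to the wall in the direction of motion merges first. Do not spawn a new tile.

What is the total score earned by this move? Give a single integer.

Slide right:
row 0: [0, 4, 16, 8] -> [0, 4, 16, 8]  score +0 (running 0)
row 1: [8, 0, 8, 0] -> [0, 0, 0, 16]  score +16 (running 16)
row 2: [64, 16, 4, 0] -> [0, 64, 16, 4]  score +0 (running 16)
row 3: [4, 32, 16, 64] -> [4, 32, 16, 64]  score +0 (running 16)
Board after move:
 0  4 16  8
 0  0  0 16
 0 64 16  4
 4 32 16 64

Answer: 16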